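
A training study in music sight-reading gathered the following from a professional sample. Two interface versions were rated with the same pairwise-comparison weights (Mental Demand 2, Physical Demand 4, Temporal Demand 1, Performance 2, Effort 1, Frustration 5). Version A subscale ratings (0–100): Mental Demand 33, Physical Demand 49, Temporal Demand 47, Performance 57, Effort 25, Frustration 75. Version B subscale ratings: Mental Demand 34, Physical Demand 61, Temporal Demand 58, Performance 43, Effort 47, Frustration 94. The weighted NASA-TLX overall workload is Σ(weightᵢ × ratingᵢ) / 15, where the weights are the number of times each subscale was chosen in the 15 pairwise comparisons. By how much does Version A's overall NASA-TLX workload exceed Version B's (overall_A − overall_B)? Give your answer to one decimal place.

-10.0

Version A weighted sum = 2·33 + 4·49 + 1·47 + 2·57 + 1·25 + 5·75 = 66 + 196 + 47 + 114 + 25 + 375 = 823; overall_A = 823/15 = 54.8667.
Version B weighted sum = 2·34 + 4·61 + 1·58 + 2·43 + 1·47 + 5·94 = 68 + 244 + 58 + 86 + 47 + 470 = 973; overall_B = 973/15 = 64.8667.
Difference = 54.8667 − 64.8667 = -10.0000 ≈ -10.0.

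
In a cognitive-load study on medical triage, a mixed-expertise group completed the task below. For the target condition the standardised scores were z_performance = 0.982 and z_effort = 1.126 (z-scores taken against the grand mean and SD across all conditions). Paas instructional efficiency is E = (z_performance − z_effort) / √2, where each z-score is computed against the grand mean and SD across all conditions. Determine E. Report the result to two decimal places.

z_P − z_E = 0.982 − 1.126 = -0.1440.
E = -0.1440 / √2 = -0.1440 / 1.41421 = -0.1018 ≈ -0.10.

-0.10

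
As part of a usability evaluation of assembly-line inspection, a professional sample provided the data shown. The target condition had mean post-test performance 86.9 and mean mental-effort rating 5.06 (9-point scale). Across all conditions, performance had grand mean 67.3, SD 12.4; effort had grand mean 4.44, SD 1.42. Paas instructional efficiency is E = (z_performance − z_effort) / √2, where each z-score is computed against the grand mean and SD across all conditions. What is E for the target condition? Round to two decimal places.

0.81

z_performance = (86.9 − 67.3) / 12.4 = 19.6000 / 12.4 = 1.5806.
z_effort = (5.06 − 4.44) / 1.42 = 0.6200 / 1.42 = 0.4366.
z_P − z_E = 1.5806 − 0.4366 = 1.1440.
E = 1.1440 / √2 = 1.1440 / 1.41421 = 0.8089 ≈ 0.81.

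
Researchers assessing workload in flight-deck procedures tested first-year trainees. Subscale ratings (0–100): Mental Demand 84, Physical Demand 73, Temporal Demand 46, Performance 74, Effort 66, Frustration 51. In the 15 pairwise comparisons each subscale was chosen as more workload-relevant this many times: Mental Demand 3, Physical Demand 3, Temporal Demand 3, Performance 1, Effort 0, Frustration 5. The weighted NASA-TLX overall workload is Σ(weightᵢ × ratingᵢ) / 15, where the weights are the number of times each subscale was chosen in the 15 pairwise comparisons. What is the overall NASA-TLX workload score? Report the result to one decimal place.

The tallies are the weights (they sum to 15).
Weighted sum = 3·84 + 3·73 + 3·46 + 1·74 + 0·66 + 5·51
            = 252 + 219 + 138 + 74 + 0 + 255 = 938.
Overall workload = 938 / 15 = 62.5333 ≈ 62.5.

62.5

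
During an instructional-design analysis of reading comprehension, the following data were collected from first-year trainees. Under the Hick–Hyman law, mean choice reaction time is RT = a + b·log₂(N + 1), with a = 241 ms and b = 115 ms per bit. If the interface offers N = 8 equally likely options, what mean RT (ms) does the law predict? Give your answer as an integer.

606

log₂(8 + 1) = log₂(9) = 3.1699.
RT = 241 + 115 × 3.1699 = 241 + 364.5385 = 605.5385 ms.
≈ 606 ms.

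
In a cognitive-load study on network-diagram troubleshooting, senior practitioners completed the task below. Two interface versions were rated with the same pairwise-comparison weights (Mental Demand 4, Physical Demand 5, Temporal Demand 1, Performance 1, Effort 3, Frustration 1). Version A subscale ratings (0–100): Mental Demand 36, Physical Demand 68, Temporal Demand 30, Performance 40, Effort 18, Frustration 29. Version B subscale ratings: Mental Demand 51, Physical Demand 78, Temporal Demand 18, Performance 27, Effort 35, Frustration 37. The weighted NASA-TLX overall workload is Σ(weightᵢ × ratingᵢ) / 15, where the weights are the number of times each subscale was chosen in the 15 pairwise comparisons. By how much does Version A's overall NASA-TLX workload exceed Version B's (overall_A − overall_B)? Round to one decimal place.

Version A weighted sum = 4·36 + 5·68 + 1·30 + 1·40 + 3·18 + 1·29 = 144 + 340 + 30 + 40 + 54 + 29 = 637; overall_A = 637/15 = 42.4667.
Version B weighted sum = 4·51 + 5·78 + 1·18 + 1·27 + 3·35 + 1·37 = 204 + 390 + 18 + 27 + 105 + 37 = 781; overall_B = 781/15 = 52.0667.
Difference = 42.4667 − 52.0667 = -9.6000 ≈ -9.6.

-9.6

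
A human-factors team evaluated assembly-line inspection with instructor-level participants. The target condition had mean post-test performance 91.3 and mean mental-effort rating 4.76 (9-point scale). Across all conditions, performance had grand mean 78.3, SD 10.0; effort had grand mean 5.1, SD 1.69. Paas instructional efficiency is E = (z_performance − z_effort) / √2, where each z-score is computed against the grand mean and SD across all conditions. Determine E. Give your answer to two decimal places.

1.06

z_performance = (91.3 − 78.3) / 10.0 = 13.0000 / 10.0 = 1.3000.
z_effort = (4.76 − 5.1) / 1.69 = -0.3400 / 1.69 = -0.2012.
z_P − z_E = 1.3000 − (-0.2012) = 1.5012.
E = 1.5012 / √2 = 1.5012 / 1.41421 = 1.0615 ≈ 1.06.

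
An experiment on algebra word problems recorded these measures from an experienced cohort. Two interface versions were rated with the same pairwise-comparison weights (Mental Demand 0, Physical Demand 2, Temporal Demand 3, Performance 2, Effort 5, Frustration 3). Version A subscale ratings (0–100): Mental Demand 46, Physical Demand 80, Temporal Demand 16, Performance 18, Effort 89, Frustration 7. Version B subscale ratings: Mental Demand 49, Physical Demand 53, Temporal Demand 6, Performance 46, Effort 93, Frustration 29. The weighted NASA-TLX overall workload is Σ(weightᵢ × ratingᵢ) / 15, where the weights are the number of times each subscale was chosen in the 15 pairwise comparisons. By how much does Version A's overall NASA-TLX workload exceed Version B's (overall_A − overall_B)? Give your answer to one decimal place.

Version A weighted sum = 0·46 + 2·80 + 3·16 + 2·18 + 5·89 + 3·7 = 0 + 160 + 48 + 36 + 445 + 21 = 710; overall_A = 710/15 = 47.3333.
Version B weighted sum = 0·49 + 2·53 + 3·6 + 2·46 + 5·93 + 3·29 = 0 + 106 + 18 + 92 + 465 + 87 = 768; overall_B = 768/15 = 51.2000.
Difference = 47.3333 − 51.2000 = -3.8667 ≈ -3.9.

-3.9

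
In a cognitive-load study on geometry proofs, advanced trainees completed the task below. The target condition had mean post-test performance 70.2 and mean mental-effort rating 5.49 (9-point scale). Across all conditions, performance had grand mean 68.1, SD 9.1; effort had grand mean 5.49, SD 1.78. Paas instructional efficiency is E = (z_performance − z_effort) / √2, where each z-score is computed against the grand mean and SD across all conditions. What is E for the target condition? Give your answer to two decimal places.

z_performance = (70.2 − 68.1) / 9.1 = 2.1000 / 9.1 = 0.2308.
z_effort = (5.49 − 5.49) / 1.78 = 0.0000 / 1.78 = 0.0000.
z_P − z_E = 0.2308 − 0.0000 = 0.2308.
E = 0.2308 / √2 = 0.2308 / 1.41421 = 0.1632 ≈ 0.16.

0.16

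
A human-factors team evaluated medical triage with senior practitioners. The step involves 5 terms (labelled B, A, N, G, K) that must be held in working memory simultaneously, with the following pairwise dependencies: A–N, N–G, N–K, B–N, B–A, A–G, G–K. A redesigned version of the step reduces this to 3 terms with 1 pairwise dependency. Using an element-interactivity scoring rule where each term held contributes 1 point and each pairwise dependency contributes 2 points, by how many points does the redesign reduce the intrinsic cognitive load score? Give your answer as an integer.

14

Original: 5 × 1 + 7 × 2 = 5 + 14 = 19.
Redesigned: 3 × 1 + 1 × 2 = 3 + 2 = 5.
Reduction = 19 − 5 = 14.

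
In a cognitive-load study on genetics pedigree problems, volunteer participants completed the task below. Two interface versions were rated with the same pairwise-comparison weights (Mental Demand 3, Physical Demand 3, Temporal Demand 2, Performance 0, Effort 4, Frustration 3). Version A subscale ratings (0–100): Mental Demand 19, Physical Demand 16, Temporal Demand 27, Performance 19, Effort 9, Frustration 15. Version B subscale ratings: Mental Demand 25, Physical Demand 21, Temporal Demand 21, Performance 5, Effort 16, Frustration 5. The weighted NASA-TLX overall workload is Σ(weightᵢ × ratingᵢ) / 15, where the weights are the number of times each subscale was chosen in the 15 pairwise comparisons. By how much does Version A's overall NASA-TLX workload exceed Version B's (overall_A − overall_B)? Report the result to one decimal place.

-1.3

Version A weighted sum = 3·19 + 3·16 + 2·27 + 0·19 + 4·9 + 3·15 = 57 + 48 + 54 + 0 + 36 + 45 = 240; overall_A = 240/15 = 16.0000.
Version B weighted sum = 3·25 + 3·21 + 2·21 + 0·5 + 4·16 + 3·5 = 75 + 63 + 42 + 0 + 64 + 15 = 259; overall_B = 259/15 = 17.2667.
Difference = 16.0000 − 17.2667 = -1.2667 ≈ -1.3.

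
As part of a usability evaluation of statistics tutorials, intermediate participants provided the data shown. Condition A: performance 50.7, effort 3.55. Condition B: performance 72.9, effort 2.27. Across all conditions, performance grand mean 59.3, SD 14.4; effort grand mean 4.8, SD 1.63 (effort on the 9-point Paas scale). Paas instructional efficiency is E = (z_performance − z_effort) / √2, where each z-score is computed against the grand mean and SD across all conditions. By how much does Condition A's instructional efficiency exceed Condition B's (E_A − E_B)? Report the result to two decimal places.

Condition A: z_P = (50.7 − 59.3)/14.4 = -0.5972; z_E = (3.55 − 4.8)/1.63 = -0.7669; E_A = (-0.5972 − (-0.7669))/√2 = 0.1200.
Condition B: z_P = (72.9 − 59.3)/14.4 = 0.9444; z_E = (2.27 − 4.8)/1.63 = -1.5521; E_B = (0.9444 − (-1.5521))/√2 = 1.7653.
E_A − E_B = 0.1200 − 1.7653 = -1.6453 ≈ -1.65.

-1.65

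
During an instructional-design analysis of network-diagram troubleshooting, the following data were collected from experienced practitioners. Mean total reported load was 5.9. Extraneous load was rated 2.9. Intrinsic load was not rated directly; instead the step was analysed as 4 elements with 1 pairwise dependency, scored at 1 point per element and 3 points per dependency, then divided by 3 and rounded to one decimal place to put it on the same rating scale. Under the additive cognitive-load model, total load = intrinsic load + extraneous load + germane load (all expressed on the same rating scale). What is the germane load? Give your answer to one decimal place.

0.7

Intrinsic (element-interactivity): (4 × 1 + 1 × 3) / 3 = 7 / 3 = 2.3333 → 2.3.
germane load = total − intrinsic − extraneous
             = 5.9 − 2.3 − 2.9 = 0.7.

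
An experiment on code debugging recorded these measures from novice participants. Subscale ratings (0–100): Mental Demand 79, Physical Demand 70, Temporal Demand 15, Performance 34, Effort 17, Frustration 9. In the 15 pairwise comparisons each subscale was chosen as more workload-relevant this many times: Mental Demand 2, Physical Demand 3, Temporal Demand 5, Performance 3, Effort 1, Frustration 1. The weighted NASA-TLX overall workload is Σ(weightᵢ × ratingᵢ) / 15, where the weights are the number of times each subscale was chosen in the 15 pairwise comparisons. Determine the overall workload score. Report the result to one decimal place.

The tallies are the weights (they sum to 15).
Weighted sum = 2·79 + 3·70 + 5·15 + 3·34 + 1·17 + 1·9
            = 158 + 210 + 75 + 102 + 17 + 9 = 571.
Overall workload = 571 / 15 = 38.0667 ≈ 38.1.

38.1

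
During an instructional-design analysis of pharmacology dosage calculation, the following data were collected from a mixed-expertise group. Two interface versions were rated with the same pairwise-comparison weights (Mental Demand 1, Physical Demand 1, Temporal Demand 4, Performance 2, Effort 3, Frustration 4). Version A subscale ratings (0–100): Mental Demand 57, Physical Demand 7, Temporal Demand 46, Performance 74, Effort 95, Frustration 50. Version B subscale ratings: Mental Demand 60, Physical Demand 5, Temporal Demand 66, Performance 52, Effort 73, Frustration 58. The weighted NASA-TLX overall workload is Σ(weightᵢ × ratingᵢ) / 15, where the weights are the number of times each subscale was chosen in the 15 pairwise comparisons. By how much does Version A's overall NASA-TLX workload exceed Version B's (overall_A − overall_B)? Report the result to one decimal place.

Version A weighted sum = 1·57 + 1·7 + 4·46 + 2·74 + 3·95 + 4·50 = 57 + 7 + 184 + 148 + 285 + 200 = 881; overall_A = 881/15 = 58.7333.
Version B weighted sum = 1·60 + 1·5 + 4·66 + 2·52 + 3·73 + 4·58 = 60 + 5 + 264 + 104 + 219 + 232 = 884; overall_B = 884/15 = 58.9333.
Difference = 58.7333 − 58.9333 = -0.2000 ≈ -0.2.

-0.2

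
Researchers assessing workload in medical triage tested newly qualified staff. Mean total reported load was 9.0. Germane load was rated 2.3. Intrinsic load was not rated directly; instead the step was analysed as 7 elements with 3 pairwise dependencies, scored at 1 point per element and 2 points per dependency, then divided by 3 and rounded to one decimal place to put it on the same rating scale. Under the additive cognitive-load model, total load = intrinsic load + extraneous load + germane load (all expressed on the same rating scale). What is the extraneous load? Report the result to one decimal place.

Intrinsic (element-interactivity): (7 × 1 + 3 × 2) / 3 = 13 / 3 = 4.3333 → 4.3.
extraneous load = total − intrinsic − germane
             = 9.0 − 4.3 − 2.3 = 2.4.

2.4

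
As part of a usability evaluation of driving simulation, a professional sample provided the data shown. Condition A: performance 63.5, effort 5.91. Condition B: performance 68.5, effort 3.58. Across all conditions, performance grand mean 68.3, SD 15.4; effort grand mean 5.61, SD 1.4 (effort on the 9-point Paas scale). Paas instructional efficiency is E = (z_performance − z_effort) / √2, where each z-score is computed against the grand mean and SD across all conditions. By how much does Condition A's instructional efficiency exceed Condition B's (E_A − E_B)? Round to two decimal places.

Condition A: z_P = (63.5 − 68.3)/15.4 = -0.3117; z_E = (5.91 − 5.61)/1.4 = 0.2143; E_A = (-0.3117 − 0.2143)/√2 = -0.3719.
Condition B: z_P = (68.5 − 68.3)/15.4 = 0.0130; z_E = (3.58 − 5.61)/1.4 = -1.4500; E_B = (0.0130 − (-1.4500))/√2 = 1.0345.
E_A − E_B = -0.3719 − 1.0345 = -1.4064 ≈ -1.41.

-1.41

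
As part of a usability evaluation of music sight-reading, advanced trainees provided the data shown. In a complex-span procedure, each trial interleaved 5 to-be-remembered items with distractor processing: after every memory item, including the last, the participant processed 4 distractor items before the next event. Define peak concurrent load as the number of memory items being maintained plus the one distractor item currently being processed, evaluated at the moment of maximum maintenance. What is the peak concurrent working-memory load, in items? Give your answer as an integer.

6

Maintenance is greatest during the distractor(s) after memory item 5: all 5 memory items are being held.
One distractor item is concurrently being processed.
Peak concurrent load = 5 + 1 = 6 items.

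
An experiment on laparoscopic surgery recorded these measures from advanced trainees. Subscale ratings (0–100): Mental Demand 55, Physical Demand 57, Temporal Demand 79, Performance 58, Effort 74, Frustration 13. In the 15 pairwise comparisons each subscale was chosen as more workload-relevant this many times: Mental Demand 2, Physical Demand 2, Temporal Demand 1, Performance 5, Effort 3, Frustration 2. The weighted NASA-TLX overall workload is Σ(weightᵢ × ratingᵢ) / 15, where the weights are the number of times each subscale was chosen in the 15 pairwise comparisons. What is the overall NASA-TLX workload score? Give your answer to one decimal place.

56.1

The tallies are the weights (they sum to 15).
Weighted sum = 2·55 + 2·57 + 1·79 + 5·58 + 3·74 + 2·13
            = 110 + 114 + 79 + 290 + 222 + 26 = 841.
Overall workload = 841 / 15 = 56.0667 ≈ 56.1.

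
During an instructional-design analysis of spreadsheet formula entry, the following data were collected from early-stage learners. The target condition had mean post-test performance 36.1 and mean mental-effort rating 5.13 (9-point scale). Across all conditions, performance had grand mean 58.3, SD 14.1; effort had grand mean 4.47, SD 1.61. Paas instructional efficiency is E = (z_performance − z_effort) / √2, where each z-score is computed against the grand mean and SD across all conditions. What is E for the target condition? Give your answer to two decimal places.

-1.40

z_performance = (36.1 − 58.3) / 14.1 = -22.2000 / 14.1 = -1.5745.
z_effort = (5.13 − 4.47) / 1.61 = 0.6600 / 1.61 = 0.4099.
z_P − z_E = -1.5745 − 0.4099 = -1.9844.
E = -1.9844 / √2 = -1.9844 / 1.41421 = -1.4032 ≈ -1.40.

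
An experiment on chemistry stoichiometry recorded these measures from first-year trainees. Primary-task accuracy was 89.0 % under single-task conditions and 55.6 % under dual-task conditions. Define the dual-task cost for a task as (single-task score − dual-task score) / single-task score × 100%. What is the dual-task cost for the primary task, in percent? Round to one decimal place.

Cost = (89.0 − 55.6) / 89.0 × 100%
     = 33.4000 / 89.0 × 100% = 37.5281%.
≈ 37.5%.

37.5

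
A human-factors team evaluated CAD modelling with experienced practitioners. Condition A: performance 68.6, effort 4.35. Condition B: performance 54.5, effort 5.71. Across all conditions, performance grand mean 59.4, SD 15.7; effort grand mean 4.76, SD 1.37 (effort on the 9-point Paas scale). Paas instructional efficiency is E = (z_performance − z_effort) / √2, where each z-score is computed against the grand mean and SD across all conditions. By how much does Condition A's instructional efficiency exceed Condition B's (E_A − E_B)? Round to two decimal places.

1.34

Condition A: z_P = (68.6 − 59.4)/15.7 = 0.5860; z_E = (4.35 − 4.76)/1.37 = -0.2993; E_A = (0.5860 − (-0.2993))/√2 = 0.6260.
Condition B: z_P = (54.5 − 59.4)/15.7 = -0.3121; z_E = (5.71 − 4.76)/1.37 = 0.6934; E_B = (-0.3121 − 0.6934)/√2 = -0.7110.
E_A − E_B = 0.6260 − (-0.7110) = 1.3370 ≈ 1.34.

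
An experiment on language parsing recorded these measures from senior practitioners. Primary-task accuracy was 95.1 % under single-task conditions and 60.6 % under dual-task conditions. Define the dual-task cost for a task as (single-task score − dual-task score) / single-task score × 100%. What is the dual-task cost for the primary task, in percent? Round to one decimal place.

Cost = (95.1 − 60.6) / 95.1 × 100%
     = 34.5000 / 95.1 × 100% = 36.2776%.
≈ 36.3%.

36.3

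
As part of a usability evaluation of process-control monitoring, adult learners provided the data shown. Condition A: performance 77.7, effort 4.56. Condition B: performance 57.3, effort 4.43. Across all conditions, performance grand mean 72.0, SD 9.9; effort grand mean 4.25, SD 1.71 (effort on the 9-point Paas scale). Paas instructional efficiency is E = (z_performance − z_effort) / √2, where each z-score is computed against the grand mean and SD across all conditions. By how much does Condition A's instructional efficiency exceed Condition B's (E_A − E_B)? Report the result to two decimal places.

1.40

Condition A: z_P = (77.7 − 72.0)/9.9 = 0.5758; z_E = (4.56 − 4.25)/1.71 = 0.1813; E_A = (0.5758 − 0.1813)/√2 = 0.2790.
Condition B: z_P = (57.3 − 72.0)/9.9 = -1.4848; z_E = (4.43 − 4.25)/1.71 = 0.1053; E_B = (-1.4848 − 0.1053)/√2 = -1.1244.
E_A − E_B = 0.2790 − (-1.1244) = 1.4034 ≈ 1.40.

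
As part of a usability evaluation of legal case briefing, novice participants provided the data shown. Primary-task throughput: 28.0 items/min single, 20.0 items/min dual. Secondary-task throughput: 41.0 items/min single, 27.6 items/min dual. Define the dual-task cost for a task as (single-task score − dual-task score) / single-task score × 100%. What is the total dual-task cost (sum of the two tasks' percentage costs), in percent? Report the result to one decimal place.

61.3

Primary cost = (28.0 − 20.0) / 28.0 × 100% = 28.5714%.
Secondary cost = (41.0 − 27.6) / 41.0 × 100% = 32.6829%.
Total = 28.5714% + 32.6829% = 61.2543% ≈ 61.3%.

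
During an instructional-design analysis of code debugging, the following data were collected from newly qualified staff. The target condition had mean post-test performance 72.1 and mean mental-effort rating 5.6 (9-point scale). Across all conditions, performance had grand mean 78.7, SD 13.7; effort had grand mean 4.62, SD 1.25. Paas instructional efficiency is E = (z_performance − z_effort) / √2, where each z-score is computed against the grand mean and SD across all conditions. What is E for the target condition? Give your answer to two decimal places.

-0.90

z_performance = (72.1 − 78.7) / 13.7 = -6.6000 / 13.7 = -0.4818.
z_effort = (5.6 − 4.62) / 1.25 = 0.9800 / 1.25 = 0.7840.
z_P − z_E = -0.4818 − 0.7840 = -1.2658.
E = -1.2658 / √2 = -1.2658 / 1.41421 = -0.8951 ≈ -0.90.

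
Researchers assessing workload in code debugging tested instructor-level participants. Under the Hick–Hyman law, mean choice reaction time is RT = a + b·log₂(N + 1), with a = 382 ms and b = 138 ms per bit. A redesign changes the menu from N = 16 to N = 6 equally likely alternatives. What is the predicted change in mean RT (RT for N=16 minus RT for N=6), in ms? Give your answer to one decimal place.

RT(16) = 382 + 138·log₂(17) = 382 + 138·4.0875 = 946.0750 ms.
RT(6) = 382 + 138·log₂(7) = 382 + 138·2.8074 = 769.4212 ms.
Difference = 946.0750 − 769.4212 = 176.6538 ≈ 176.7 ms.

176.7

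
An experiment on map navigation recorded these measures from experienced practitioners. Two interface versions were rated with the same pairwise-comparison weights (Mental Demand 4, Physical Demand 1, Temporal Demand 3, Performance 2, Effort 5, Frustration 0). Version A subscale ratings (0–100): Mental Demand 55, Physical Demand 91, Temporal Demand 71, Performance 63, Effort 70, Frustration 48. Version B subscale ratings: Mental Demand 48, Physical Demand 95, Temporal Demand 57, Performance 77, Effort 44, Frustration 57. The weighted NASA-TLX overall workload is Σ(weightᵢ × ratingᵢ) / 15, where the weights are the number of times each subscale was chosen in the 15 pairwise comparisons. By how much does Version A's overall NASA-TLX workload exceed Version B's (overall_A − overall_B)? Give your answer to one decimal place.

Version A weighted sum = 4·55 + 1·91 + 3·71 + 2·63 + 5·70 + 0·48 = 220 + 91 + 213 + 126 + 350 + 0 = 1000; overall_A = 1000/15 = 66.6667.
Version B weighted sum = 4·48 + 1·95 + 3·57 + 2·77 + 5·44 + 0·57 = 192 + 95 + 171 + 154 + 220 + 0 = 832; overall_B = 832/15 = 55.4667.
Difference = 66.6667 − 55.4667 = 11.2000 ≈ 11.2.

11.2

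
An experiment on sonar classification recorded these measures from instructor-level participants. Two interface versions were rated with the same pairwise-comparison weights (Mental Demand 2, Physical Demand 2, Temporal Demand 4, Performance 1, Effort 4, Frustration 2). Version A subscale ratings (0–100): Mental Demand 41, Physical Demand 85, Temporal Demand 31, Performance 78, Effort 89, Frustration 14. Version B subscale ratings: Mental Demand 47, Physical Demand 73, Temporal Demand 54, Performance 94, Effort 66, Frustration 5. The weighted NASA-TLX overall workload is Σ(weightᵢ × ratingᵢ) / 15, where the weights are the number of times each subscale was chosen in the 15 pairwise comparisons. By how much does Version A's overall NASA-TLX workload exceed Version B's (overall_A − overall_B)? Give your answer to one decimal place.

0.9

Version A weighted sum = 2·41 + 2·85 + 4·31 + 1·78 + 4·89 + 2·14 = 82 + 170 + 124 + 78 + 356 + 28 = 838; overall_A = 838/15 = 55.8667.
Version B weighted sum = 2·47 + 2·73 + 4·54 + 1·94 + 4·66 + 2·5 = 94 + 146 + 216 + 94 + 264 + 10 = 824; overall_B = 824/15 = 54.9333.
Difference = 55.8667 − 54.9333 = 0.9334 ≈ 0.9.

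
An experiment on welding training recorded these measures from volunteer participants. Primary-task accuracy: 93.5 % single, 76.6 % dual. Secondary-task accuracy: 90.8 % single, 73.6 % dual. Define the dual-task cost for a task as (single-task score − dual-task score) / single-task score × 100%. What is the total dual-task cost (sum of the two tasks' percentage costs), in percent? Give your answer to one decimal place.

37.0

Primary cost = (93.5 − 76.6) / 93.5 × 100% = 18.0749%.
Secondary cost = (90.8 − 73.6) / 90.8 × 100% = 18.9427%.
Total = 18.0749% + 18.9427% = 37.0176% ≈ 37.0%.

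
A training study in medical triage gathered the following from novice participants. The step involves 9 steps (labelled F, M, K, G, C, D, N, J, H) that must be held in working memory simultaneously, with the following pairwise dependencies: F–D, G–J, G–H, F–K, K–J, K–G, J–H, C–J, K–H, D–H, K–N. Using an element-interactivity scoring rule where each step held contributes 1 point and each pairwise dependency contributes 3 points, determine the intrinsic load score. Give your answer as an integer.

42

Count of steps held simultaneously: 9.
Count of pairwise dependencies listed: 11.
Element contribution: 9 × 1 = 9.
Interaction contribution: 11 × 3 = 33.
Intrinsic load = 9 + 33 = 42.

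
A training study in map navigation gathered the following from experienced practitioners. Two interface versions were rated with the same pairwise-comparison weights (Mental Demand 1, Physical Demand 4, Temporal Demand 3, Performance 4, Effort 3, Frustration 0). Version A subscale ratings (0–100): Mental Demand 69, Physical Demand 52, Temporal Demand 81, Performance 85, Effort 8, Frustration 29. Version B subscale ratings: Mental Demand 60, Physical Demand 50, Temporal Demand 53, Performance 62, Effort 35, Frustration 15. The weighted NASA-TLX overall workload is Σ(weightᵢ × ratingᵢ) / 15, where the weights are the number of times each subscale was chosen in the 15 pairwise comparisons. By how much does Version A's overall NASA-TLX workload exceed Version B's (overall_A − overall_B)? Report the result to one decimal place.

7.5

Version A weighted sum = 1·69 + 4·52 + 3·81 + 4·85 + 3·8 + 0·29 = 69 + 208 + 243 + 340 + 24 + 0 = 884; overall_A = 884/15 = 58.9333.
Version B weighted sum = 1·60 + 4·50 + 3·53 + 4·62 + 3·35 + 0·15 = 60 + 200 + 159 + 248 + 105 + 0 = 772; overall_B = 772/15 = 51.4667.
Difference = 58.9333 − 51.4667 = 7.4666 ≈ 7.5.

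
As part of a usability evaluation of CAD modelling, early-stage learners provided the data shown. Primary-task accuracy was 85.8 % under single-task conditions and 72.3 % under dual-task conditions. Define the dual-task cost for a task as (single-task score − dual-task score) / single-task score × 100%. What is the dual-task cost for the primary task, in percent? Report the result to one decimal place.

Cost = (85.8 − 72.3) / 85.8 × 100%
     = 13.5000 / 85.8 × 100% = 15.7343%.
≈ 15.7%.

15.7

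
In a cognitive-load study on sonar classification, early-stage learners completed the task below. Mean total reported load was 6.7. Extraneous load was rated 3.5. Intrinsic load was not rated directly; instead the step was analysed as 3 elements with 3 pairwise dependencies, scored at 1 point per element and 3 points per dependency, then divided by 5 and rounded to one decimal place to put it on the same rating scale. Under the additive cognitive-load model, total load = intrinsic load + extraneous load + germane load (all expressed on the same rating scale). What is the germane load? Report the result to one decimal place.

0.8

Intrinsic (element-interactivity): (3 × 1 + 3 × 3) / 5 = 12 / 5 = 2.4000 → 2.4.
germane load = total − intrinsic − extraneous
             = 6.7 − 2.4 − 3.5 = 0.8.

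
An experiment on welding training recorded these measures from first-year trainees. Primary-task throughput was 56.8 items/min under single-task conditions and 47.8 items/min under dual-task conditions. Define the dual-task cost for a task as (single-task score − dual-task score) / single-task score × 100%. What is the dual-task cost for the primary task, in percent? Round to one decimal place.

15.8

Cost = (56.8 − 47.8) / 56.8 × 100%
     = 9.0000 / 56.8 × 100% = 15.8451%.
≈ 15.8%.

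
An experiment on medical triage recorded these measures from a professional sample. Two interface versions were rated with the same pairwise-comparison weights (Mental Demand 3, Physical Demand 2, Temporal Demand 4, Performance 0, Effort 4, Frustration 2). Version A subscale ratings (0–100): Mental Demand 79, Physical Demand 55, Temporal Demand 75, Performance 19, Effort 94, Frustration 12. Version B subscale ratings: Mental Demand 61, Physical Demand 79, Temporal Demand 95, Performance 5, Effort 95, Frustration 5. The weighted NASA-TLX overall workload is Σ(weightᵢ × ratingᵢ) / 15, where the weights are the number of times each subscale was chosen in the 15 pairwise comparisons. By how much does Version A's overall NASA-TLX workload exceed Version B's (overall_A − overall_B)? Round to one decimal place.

-4.3

Version A weighted sum = 3·79 + 2·55 + 4·75 + 0·19 + 4·94 + 2·12 = 237 + 110 + 300 + 0 + 376 + 24 = 1047; overall_A = 1047/15 = 69.8000.
Version B weighted sum = 3·61 + 2·79 + 4·95 + 0·5 + 4·95 + 2·5 = 183 + 158 + 380 + 0 + 380 + 10 = 1111; overall_B = 1111/15 = 74.0667.
Difference = 69.8000 − 74.0667 = -4.2667 ≈ -4.3.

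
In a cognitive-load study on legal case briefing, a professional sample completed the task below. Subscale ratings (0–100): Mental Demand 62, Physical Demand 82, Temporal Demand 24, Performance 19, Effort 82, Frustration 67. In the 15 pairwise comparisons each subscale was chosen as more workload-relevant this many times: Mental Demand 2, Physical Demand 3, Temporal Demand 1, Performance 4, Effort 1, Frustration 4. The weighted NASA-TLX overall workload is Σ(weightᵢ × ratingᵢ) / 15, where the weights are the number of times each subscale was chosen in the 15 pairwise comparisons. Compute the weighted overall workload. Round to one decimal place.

The tallies are the weights (they sum to 15).
Weighted sum = 2·62 + 3·82 + 1·24 + 4·19 + 1·82 + 4·67
            = 124 + 246 + 24 + 76 + 82 + 268 = 820.
Overall workload = 820 / 15 = 54.6667 ≈ 54.7.

54.7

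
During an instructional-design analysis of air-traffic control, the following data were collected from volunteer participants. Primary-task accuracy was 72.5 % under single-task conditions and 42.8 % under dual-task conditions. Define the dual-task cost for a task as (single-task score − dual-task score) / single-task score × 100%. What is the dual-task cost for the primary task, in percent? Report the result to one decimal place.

41.0

Cost = (72.5 − 42.8) / 72.5 × 100%
     = 29.7000 / 72.5 × 100% = 40.9655%.
≈ 41.0%.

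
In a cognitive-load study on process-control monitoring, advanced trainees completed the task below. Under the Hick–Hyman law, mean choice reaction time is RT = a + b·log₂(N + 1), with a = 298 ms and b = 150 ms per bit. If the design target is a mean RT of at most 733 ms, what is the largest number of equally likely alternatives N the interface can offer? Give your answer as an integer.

6

Set 298 + 150·log₂(N + 1) ≤ 733.
log₂(N + 1) ≤ (733 − 298) / 150 = 2.9000.
N + 1 ≤ 2^2.9000 = 7.4643.
N ≤ 6.4643, so the largest integer N is 6.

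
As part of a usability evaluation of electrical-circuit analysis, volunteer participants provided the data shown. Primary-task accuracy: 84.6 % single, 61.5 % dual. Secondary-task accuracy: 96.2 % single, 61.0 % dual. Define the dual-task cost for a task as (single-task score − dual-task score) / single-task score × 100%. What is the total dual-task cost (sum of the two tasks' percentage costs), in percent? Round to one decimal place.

63.9

Primary cost = (84.6 − 61.5) / 84.6 × 100% = 27.3050%.
Secondary cost = (96.2 − 61.0) / 96.2 × 100% = 36.5904%.
Total = 27.3050% + 36.5904% = 63.8954% ≈ 63.9%.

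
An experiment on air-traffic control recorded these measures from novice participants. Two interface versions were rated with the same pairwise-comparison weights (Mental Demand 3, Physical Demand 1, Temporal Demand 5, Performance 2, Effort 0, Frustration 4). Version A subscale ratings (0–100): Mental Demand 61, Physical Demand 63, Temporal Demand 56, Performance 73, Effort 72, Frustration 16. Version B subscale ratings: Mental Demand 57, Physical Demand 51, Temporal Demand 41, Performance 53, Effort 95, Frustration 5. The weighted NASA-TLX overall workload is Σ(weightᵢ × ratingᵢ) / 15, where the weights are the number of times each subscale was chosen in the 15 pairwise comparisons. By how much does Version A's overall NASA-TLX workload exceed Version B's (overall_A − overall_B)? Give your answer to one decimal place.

Version A weighted sum = 3·61 + 1·63 + 5·56 + 2·73 + 0·72 + 4·16 = 183 + 63 + 280 + 146 + 0 + 64 = 736; overall_A = 736/15 = 49.0667.
Version B weighted sum = 3·57 + 1·51 + 5·41 + 2·53 + 0·95 + 4·5 = 171 + 51 + 205 + 106 + 0 + 20 = 553; overall_B = 553/15 = 36.8667.
Difference = 49.0667 − 36.8667 = 12.2000 ≈ 12.2.

12.2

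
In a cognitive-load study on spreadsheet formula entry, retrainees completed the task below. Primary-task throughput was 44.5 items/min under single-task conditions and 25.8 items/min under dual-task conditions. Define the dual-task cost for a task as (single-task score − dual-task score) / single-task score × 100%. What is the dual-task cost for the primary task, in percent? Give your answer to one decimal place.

42.0

Cost = (44.5 − 25.8) / 44.5 × 100%
     = 18.7000 / 44.5 × 100% = 42.0225%.
≈ 42.0%.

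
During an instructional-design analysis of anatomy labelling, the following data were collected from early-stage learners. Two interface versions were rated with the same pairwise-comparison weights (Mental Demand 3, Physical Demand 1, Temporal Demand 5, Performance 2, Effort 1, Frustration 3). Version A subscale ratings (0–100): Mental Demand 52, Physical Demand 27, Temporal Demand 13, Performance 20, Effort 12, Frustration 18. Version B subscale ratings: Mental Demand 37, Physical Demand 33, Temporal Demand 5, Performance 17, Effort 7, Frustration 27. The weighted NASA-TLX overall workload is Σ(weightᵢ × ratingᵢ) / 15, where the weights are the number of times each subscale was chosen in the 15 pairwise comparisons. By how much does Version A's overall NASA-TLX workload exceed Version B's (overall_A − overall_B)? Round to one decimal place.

4.2

Version A weighted sum = 3·52 + 1·27 + 5·13 + 2·20 + 1·12 + 3·18 = 156 + 27 + 65 + 40 + 12 + 54 = 354; overall_A = 354/15 = 23.6000.
Version B weighted sum = 3·37 + 1·33 + 5·5 + 2·17 + 1·7 + 3·27 = 111 + 33 + 25 + 34 + 7 + 81 = 291; overall_B = 291/15 = 19.4000.
Difference = 23.6000 − 19.4000 = 4.2000 ≈ 4.2.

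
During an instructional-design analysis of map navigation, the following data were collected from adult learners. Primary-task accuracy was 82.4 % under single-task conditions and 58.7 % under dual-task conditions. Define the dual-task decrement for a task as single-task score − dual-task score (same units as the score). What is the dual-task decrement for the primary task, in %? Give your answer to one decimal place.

Decrement = 82.4 − 58.7 = 23.7000 % ≈ 23.7 %.

23.7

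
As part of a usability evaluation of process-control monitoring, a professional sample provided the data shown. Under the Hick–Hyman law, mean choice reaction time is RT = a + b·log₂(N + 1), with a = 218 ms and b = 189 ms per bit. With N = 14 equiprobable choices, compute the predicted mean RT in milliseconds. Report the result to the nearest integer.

log₂(14 + 1) = log₂(15) = 3.9069.
RT = 218 + 189 × 3.9069 = 218 + 738.4041 = 956.4041 ms.
≈ 956 ms.

956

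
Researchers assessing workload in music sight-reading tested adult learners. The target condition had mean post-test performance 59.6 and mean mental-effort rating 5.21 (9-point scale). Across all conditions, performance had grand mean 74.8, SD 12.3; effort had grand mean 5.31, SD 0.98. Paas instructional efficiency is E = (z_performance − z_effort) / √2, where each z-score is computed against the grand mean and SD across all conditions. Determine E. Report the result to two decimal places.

-0.80

z_performance = (59.6 − 74.8) / 12.3 = -15.2000 / 12.3 = -1.2358.
z_effort = (5.21 − 5.31) / 0.98 = -0.1000 / 0.98 = -0.1020.
z_P − z_E = -1.2358 − (-0.1020) = -1.1338.
E = -1.1338 / √2 = -1.1338 / 1.41421 = -0.8017 ≈ -0.80.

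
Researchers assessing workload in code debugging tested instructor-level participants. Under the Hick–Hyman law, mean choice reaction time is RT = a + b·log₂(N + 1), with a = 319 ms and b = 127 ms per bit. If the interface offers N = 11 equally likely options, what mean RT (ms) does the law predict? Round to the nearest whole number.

log₂(11 + 1) = log₂(12) = 3.5850.
RT = 319 + 127 × 3.5850 = 319 + 455.2950 = 774.2950 ms.
≈ 774 ms.

774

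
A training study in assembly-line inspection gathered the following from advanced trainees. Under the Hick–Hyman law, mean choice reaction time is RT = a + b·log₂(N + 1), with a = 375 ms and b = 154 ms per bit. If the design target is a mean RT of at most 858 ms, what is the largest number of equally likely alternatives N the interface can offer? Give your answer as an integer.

Set 375 + 154·log₂(N + 1) ≤ 858.
log₂(N + 1) ≤ (858 − 375) / 154 = 3.1364.
N + 1 ≤ 2^3.1364 = 8.7933.
N ≤ 7.7933, so the largest integer N is 7.

7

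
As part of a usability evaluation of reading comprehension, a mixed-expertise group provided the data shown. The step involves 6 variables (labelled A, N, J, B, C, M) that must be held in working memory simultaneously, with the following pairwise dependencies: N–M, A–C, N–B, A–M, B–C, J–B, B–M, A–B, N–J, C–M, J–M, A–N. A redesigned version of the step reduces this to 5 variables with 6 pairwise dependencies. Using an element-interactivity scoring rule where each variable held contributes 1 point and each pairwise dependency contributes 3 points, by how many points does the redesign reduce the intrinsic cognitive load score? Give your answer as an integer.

19

Original: 6 × 1 + 12 × 3 = 6 + 36 = 42.
Redesigned: 5 × 1 + 6 × 3 = 5 + 18 = 23.
Reduction = 42 − 23 = 19.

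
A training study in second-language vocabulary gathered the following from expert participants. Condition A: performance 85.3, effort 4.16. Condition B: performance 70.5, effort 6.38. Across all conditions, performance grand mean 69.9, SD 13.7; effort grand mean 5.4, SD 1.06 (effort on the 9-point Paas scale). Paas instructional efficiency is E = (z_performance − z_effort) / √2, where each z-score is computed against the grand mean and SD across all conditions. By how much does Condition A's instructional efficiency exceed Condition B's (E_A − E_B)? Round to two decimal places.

Condition A: z_P = (85.3 − 69.9)/13.7 = 1.1241; z_E = (4.16 − 5.4)/1.06 = -1.1698; E_A = (1.1241 − (-1.1698))/√2 = 1.6220.
Condition B: z_P = (70.5 − 69.9)/13.7 = 0.0438; z_E = (6.38 − 5.4)/1.06 = 0.9245; E_B = (0.0438 − 0.9245)/√2 = -0.6227.
E_A − E_B = 1.6220 − (-0.6227) = 2.2447 ≈ 2.24.

2.24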